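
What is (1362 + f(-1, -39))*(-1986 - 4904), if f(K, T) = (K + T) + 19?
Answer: -9239490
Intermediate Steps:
f(K, T) = 19 + K + T
(1362 + f(-1, -39))*(-1986 - 4904) = (1362 + (19 - 1 - 39))*(-1986 - 4904) = (1362 - 21)*(-6890) = 1341*(-6890) = -9239490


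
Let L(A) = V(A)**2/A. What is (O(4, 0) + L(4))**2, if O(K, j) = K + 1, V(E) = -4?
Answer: 81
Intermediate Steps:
O(K, j) = 1 + K
L(A) = 16/A (L(A) = (-4)**2/A = 16/A)
(O(4, 0) + L(4))**2 = ((1 + 4) + 16/4)**2 = (5 + 16*(1/4))**2 = (5 + 4)**2 = 9**2 = 81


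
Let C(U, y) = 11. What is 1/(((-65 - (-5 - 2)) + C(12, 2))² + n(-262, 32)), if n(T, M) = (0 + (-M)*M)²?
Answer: 1/1050785 ≈ 9.5167e-7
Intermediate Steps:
n(T, M) = M⁴ (n(T, M) = (0 - M²)² = (-M²)² = M⁴)
1/(((-65 - (-5 - 2)) + C(12, 2))² + n(-262, 32)) = 1/(((-65 - (-5 - 2)) + 11)² + 32⁴) = 1/(((-65 - 1*(-7)) + 11)² + 1048576) = 1/(((-65 + 7) + 11)² + 1048576) = 1/((-58 + 11)² + 1048576) = 1/((-47)² + 1048576) = 1/(2209 + 1048576) = 1/1050785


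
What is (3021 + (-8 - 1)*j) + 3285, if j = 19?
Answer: 6135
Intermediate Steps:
(3021 + (-8 - 1)*j) + 3285 = (3021 + (-8 - 1)*19) + 3285 = (3021 - 9*19) + 3285 = (3021 - 171) + 3285 = 2850 + 3285 = 6135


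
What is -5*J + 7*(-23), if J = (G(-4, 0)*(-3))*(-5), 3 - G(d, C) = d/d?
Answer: -311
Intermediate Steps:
G(d, C) = 2 (G(d, C) = 3 - d/d = 3 - 1*1 = 3 - 1 = 2)
J = 30 (J = (2*(-3))*(-5) = -6*(-5) = 30)
-5*J + 7*(-23) = -5*30 + 7*(-23) = -150 - 161 = -311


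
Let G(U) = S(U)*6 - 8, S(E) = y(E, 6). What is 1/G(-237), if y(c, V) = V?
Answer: 1/28 ≈ 0.035714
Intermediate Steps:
S(E) = 6
G(U) = 28 (G(U) = 6*6 - 8 = 36 - 8 = 28)
1/G(-237) = 1/28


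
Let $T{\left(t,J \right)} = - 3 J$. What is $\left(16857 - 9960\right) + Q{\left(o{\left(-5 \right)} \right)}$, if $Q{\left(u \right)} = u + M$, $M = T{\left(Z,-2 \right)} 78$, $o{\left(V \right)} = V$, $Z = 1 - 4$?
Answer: $7360$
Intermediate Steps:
$Z = -3$ ($Z = 1 - 4 = -3$)
$M = 468$ ($M = \left(-3\right) \left(-2\right) 78 = 6 \cdot 78 = 468$)
$Q{\left(u \right)} = 468 + u$ ($Q{\left(u \right)} = u + 468 = 468 + u$)
$\left(16857 - 9960\right) + Q{\left(o{\left(-5 \right)} \right)} = \left(16857 - 9960\right) + \left(468 - 5\right) = 6897 + 463 = 7360$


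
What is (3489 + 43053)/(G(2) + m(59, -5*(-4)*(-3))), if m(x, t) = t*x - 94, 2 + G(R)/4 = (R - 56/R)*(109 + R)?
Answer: -7757/2531 ≈ -3.0648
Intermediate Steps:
G(R) = -8 + 4*(109 + R)*(R - 56/R) (G(R) = -8 + 4*((R - 56/R)*(109 + R)) = -8 + 4*((109 + R)*(R - 56/R)) = -8 + 4*(109 + R)*(R - 56/R))
m(x, t) = -94 + t*x
(3489 + 43053)/(G(2) + m(59, -5*(-4)*(-3))) = (3489 + 43053)/((-232 - 24416/2 + 4*2**2 + 436*2) + (-94 + (-5*(-4)*(-3))*59)) = 46542/((-232 - 24416*1/2 + 4*4 + 872) + (-94 + (20*(-3))*59)) = 46542/((-232 - 12208 + 16 + 872) + (-94 - 60*59)) = 46542/(-11552 + (-94 - 3540)) = 46542/(-11552 - 3634) = 46542/(-15186) = 46542*(-1/15186) = -7757/2531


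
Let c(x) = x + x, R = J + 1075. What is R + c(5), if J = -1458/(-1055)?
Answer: 1146133/1055 ≈ 1086.4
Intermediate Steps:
J = 1458/1055 (J = -1458*(-1/1055) = 1458/1055 ≈ 1.3820)
R = 1135583/1055 (R = 1458/1055 + 1075 = 1135583/1055 ≈ 1076.4)
c(x) = 2*x
R + c(5) = 1135583/1055 + 2*5 = 1135583/1055 + 10 = 1146133/1055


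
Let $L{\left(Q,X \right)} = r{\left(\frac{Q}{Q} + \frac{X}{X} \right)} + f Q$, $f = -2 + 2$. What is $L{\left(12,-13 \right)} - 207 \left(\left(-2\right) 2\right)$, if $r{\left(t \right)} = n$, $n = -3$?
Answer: $825$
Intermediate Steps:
$r{\left(t \right)} = -3$
$f = 0$
$L{\left(Q,X \right)} = -3$ ($L{\left(Q,X \right)} = -3 + 0 Q = -3 + 0 = -3$)
$L{\left(12,-13 \right)} - 207 \left(\left(-2\right) 2\right) = -3 - 207 \left(\left(-2\right) 2\right) = -3 - -828 = -3 + 828 = 825$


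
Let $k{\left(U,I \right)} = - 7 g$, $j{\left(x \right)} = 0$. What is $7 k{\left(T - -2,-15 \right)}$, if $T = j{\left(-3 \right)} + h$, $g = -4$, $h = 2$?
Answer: $196$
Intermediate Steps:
$T = 2$ ($T = 0 + 2 = 2$)
$k{\left(U,I \right)} = 28$ ($k{\left(U,I \right)} = \left(-7\right) \left(-4\right) = 28$)
$7 k{\left(T - -2,-15 \right)} = 7 \cdot 28 = 196$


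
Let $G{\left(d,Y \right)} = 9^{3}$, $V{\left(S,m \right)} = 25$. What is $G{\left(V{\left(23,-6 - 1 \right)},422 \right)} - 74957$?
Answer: $-74228$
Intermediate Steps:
$G{\left(d,Y \right)} = 729$
$G{\left(V{\left(23,-6 - 1 \right)},422 \right)} - 74957 = 729 - 74957 = -74228$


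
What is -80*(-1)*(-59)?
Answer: -4720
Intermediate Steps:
-80*(-1)*(-59) = -10*(-8)*(-59) = 80*(-59) = -4720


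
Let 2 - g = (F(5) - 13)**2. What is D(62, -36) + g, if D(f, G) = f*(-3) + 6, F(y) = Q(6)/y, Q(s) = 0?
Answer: -347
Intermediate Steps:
F(y) = 0 (F(y) = 0/y = 0)
g = -167 (g = 2 - (0 - 13)**2 = 2 - 1*(-13)**2 = 2 - 1*169 = 2 - 169 = -167)
D(f, G) = 6 - 3*f (D(f, G) = -3*f + 6 = 6 - 3*f)
D(62, -36) + g = (6 - 3*62) - 167 = (6 - 186) - 167 = -180 - 167 = -347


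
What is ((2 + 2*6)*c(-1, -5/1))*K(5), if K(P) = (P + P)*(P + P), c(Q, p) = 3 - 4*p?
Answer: 32200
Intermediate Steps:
K(P) = 4*P**2 (K(P) = (2*P)*(2*P) = 4*P**2)
((2 + 2*6)*c(-1, -5/1))*K(5) = ((2 + 2*6)*(3 - (-20)/1))*(4*5**2) = ((2 + 12)*(3 - (-20)))*(4*25) = (14*(3 - 4*(-5)))*100 = (14*(3 + 20))*100 = (14*23)*100 = 322*100 = 32200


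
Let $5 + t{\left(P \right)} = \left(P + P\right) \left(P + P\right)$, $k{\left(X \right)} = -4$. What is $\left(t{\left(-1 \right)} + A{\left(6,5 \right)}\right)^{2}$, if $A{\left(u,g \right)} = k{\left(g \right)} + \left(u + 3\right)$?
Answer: $16$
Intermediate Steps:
$A{\left(u,g \right)} = -1 + u$ ($A{\left(u,g \right)} = -4 + \left(u + 3\right) = -4 + \left(3 + u\right) = -1 + u$)
$t{\left(P \right)} = -5 + 4 P^{2}$ ($t{\left(P \right)} = -5 + \left(P + P\right) \left(P + P\right) = -5 + 2 P 2 P = -5 + 4 P^{2}$)
$\left(t{\left(-1 \right)} + A{\left(6,5 \right)}\right)^{2} = \left(\left(-5 + 4 \left(-1\right)^{2}\right) + \left(-1 + 6\right)\right)^{2} = \left(\left(-5 + 4 \cdot 1\right) + 5\right)^{2} = \left(\left(-5 + 4\right) + 5\right)^{2} = \left(-1 + 5\right)^{2} = 4^{2} = 16$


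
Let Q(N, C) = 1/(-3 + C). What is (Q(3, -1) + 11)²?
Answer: 1849/16 ≈ 115.56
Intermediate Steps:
(Q(3, -1) + 11)² = (1/(-3 - 1) + 11)² = (1/(-4) + 11)² = (-¼ + 11)² = (43/4)² = 1849/16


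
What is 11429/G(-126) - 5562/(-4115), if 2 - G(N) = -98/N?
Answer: 38484927/4115 ≈ 9352.3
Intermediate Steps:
G(N) = 2 + 98/N (G(N) = 2 - (-98)/N = 2 + 98/N)
11429/G(-126) - 5562/(-4115) = 11429/(2 + 98/(-126)) - 5562/(-4115) = 11429/(2 + 98*(-1/126)) - 5562*(-1/4115) = 11429/(2 - 7/9) + 5562/4115 = 11429/(11/9) + 5562/4115 = 11429*(9/11) + 5562/4115 = 9351 + 5562/4115 = 38484927/4115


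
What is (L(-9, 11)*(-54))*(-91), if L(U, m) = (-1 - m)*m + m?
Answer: -594594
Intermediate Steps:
L(U, m) = m + m*(-1 - m) (L(U, m) = m*(-1 - m) + m = m + m*(-1 - m))
(L(-9, 11)*(-54))*(-91) = (-1*11²*(-54))*(-91) = (-1*121*(-54))*(-91) = -121*(-54)*(-91) = 6534*(-91) = -594594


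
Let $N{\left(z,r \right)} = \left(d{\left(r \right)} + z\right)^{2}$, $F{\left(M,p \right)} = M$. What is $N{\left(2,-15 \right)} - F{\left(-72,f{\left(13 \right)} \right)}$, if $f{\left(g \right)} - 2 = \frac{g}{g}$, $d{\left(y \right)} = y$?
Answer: $241$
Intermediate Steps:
$f{\left(g \right)} = 3$ ($f{\left(g \right)} = 2 + \frac{g}{g} = 2 + 1 = 3$)
$N{\left(z,r \right)} = \left(r + z\right)^{2}$
$N{\left(2,-15 \right)} - F{\left(-72,f{\left(13 \right)} \right)} = \left(-15 + 2\right)^{2} - -72 = \left(-13\right)^{2} + 72 = 169 + 72 = 241$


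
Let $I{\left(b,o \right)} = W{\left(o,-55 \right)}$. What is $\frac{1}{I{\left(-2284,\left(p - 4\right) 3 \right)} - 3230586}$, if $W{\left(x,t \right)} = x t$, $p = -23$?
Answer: $- \frac{1}{3226131} \approx -3.0997 \cdot 10^{-7}$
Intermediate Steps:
$W{\left(x,t \right)} = t x$
$I{\left(b,o \right)} = - 55 o$
$\frac{1}{I{\left(-2284,\left(p - 4\right) 3 \right)} - 3230586} = \frac{1}{- 55 \left(-23 - 4\right) 3 - 3230586} = \frac{1}{- 55 \left(\left(-27\right) 3\right) - 3230586} = \frac{1}{\left(-55\right) \left(-81\right) - 3230586} = \frac{1}{4455 - 3230586} = \frac{1}{-3226131} = - \frac{1}{3226131}$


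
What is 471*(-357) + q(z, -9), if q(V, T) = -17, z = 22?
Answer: -168164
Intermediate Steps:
471*(-357) + q(z, -9) = 471*(-357) - 17 = -168147 - 17 = -168164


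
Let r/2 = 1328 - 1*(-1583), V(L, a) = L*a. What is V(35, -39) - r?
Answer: -7187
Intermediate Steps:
r = 5822 (r = 2*(1328 - 1*(-1583)) = 2*(1328 + 1583) = 2*2911 = 5822)
V(35, -39) - r = 35*(-39) - 1*5822 = -1365 - 5822 = -7187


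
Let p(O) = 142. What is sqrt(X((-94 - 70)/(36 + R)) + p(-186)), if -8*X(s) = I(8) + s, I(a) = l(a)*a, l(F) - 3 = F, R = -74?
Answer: sqrt(188385)/38 ≈ 11.422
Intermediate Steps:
l(F) = 3 + F
I(a) = a*(3 + a) (I(a) = (3 + a)*a = a*(3 + a))
X(s) = -11 - s/8 (X(s) = -(8*(3 + 8) + s)/8 = -(8*11 + s)/8 = -(88 + s)/8 = -11 - s/8)
sqrt(X((-94 - 70)/(36 + R)) + p(-186)) = sqrt((-11 - (-94 - 70)/(8*(36 - 74))) + 142) = sqrt((-11 - (-41)/(2*(-38))) + 142) = sqrt((-11 - (-41)*(-1)/(2*38)) + 142) = sqrt((-11 - 1/8*82/19) + 142) = sqrt((-11 - 41/76) + 142) = sqrt(-877/76 + 142) = sqrt(9915/76) = sqrt(188385)/38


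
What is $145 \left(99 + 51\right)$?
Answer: $21750$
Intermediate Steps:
$145 \left(99 + 51\right) = 145 \cdot 150 = 21750$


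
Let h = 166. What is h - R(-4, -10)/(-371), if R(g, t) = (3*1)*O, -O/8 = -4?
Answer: 61682/371 ≈ 166.26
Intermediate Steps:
O = 32 (O = -8*(-4) = 32)
R(g, t) = 96 (R(g, t) = (3*1)*32 = 3*32 = 96)
h - R(-4, -10)/(-371) = 166 - 96/(-371) = 166 - 96*(-1)/371 = 166 - 1*(-96/371) = 166 + 96/371 = 61682/371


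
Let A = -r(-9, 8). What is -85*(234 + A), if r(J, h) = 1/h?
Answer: -159035/8 ≈ -19879.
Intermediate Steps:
A = -1/8 ≈ -0.12500
-85*(234 + A) = -85*(234 - 1/8) = -85*1871/8 = -159035/8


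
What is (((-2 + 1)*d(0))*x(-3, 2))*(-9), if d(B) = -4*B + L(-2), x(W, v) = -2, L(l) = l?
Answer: 36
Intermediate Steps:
d(B) = -2 - 4*B (d(B) = -4*B - 2 = -2 - 4*B)
(((-2 + 1)*d(0))*x(-3, 2))*(-9) = (((-2 + 1)*(-2 - 4*0))*(-2))*(-9) = (-(-2 + 0)*(-2))*(-9) = (-1*(-2)*(-2))*(-9) = (2*(-2))*(-9) = -4*(-9) = 36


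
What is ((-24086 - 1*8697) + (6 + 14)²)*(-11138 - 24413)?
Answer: 1151248033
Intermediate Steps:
((-24086 - 1*8697) + (6 + 14)²)*(-11138 - 24413) = ((-24086 - 8697) + 20²)*(-35551) = (-32783 + 400)*(-35551) = -32383*(-35551) = 1151248033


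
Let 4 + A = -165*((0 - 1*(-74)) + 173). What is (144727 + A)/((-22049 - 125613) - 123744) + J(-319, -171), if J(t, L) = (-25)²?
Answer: 84762391/135703 ≈ 624.62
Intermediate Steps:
J(t, L) = 625
A = -40759 (A = -4 - 165*((0 - 1*(-74)) + 173) = -4 - 165*((0 + 74) + 173) = -4 - 165*(74 + 173) = -4 - 165*247 = -4 - 40755 = -40759)
(144727 + A)/((-22049 - 125613) - 123744) + J(-319, -171) = (144727 - 40759)/((-22049 - 125613) - 123744) + 625 = 103968/(-147662 - 123744) + 625 = 103968/(-271406) + 625 = 103968*(-1/271406) + 625 = -51984/135703 + 625 = 84762391/135703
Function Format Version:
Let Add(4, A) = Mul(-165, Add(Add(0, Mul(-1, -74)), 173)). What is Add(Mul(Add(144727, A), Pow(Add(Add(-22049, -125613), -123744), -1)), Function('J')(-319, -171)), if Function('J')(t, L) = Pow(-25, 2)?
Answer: Rational(84762391, 135703) ≈ 624.62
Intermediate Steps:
Function('J')(t, L) = 625
A = -40759 (A = Add(-4, Mul(-165, Add(Add(0, Mul(-1, -74)), 173))) = Add(-4, Mul(-165, Add(Add(0, 74), 173))) = Add(-4, Mul(-165, Add(74, 173))) = Add(-4, Mul(-165, 247)) = Add(-4, -40755) = -40759)
Add(Mul(Add(144727, A), Pow(Add(Add(-22049, -125613), -123744), -1)), Function('J')(-319, -171)) = Add(Mul(Add(144727, -40759), Pow(Add(Add(-22049, -125613), -123744), -1)), 625) = Add(Mul(103968, Pow(Add(-147662, -123744), -1)), 625) = Add(Mul(103968, Pow(-271406, -1)), 625) = Add(Mul(103968, Rational(-1, 271406)), 625) = Add(Rational(-51984, 135703), 625) = Rational(84762391, 135703)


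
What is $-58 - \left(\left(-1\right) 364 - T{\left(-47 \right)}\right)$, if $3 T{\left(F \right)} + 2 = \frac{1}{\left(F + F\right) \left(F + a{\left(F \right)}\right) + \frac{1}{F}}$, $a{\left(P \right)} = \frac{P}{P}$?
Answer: $\frac{62051993}{203227} \approx 305.33$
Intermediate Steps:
$a{\left(P \right)} = 1$
$T{\left(F \right)} = - \frac{2}{3} + \frac{1}{3 \left(\frac{1}{F} + 2 F \left(1 + F\right)\right)}$ ($T{\left(F \right)} = - \frac{2}{3} + \frac{1}{3 \left(\left(F + F\right) \left(F + 1\right) + \frac{1}{F}\right)} = - \frac{2}{3} + \frac{1}{3 \left(2 F \left(1 + F\right) + \frac{1}{F}\right)} = - \frac{2}{3} + \frac{1}{3 \left(\frac{1}{F} + 2 F \left(1 + F\right)\right)}$)
$-58 - \left(\left(-1\right) 364 - T{\left(-47 \right)}\right) = -58 - \left(\left(-1\right) 364 - \frac{-2 - 47 - 4 \left(-47\right)^{2} - 4 \left(-47\right)^{3}}{3 \left(1 + 2 \left(-47\right)^{2} + 2 \left(-47\right)^{3}\right)}\right) = -58 - \left(-364 - \frac{-2 - 47 - 8836 - -415292}{3 \left(1 + 2 \cdot 2209 + 2 \left(-103823\right)\right)}\right) = -58 - \left(-364 - \frac{-2 - 47 - 8836 + 415292}{3 \left(1 + 4418 - 207646\right)}\right) = -58 - \left(-364 - \frac{1}{3} \frac{1}{-203227} \cdot 406407\right) = -58 - \left(-364 - \frac{1}{3} \left(- \frac{1}{203227}\right) 406407\right) = -58 - \left(-364 - - \frac{135469}{203227}\right) = -58 - \left(-364 + \frac{135469}{203227}\right) = -58 - - \frac{73839159}{203227} = -58 + \frac{73839159}{203227} = \frac{62051993}{203227}$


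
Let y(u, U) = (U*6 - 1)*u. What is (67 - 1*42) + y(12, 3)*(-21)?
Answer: -4259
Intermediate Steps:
y(u, U) = u*(-1 + 6*U) (y(u, U) = (6*U - 1)*u = (-1 + 6*U)*u = u*(-1 + 6*U))
(67 - 1*42) + y(12, 3)*(-21) = (67 - 1*42) + (12*(-1 + 6*3))*(-21) = (67 - 42) + (12*(-1 + 18))*(-21) = 25 + (12*17)*(-21) = 25 + 204*(-21) = 25 - 4284 = -4259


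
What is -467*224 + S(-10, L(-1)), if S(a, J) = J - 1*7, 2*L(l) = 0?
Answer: -104615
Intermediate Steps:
L(l) = 0 (L(l) = (1/2)*0 = 0)
S(a, J) = -7 + J (S(a, J) = J - 7 = -7 + J)
-467*224 + S(-10, L(-1)) = -467*224 + (-7 + 0) = -104608 - 7 = -104615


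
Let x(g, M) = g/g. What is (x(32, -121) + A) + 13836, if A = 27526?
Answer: 41363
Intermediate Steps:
x(g, M) = 1
(x(32, -121) + A) + 13836 = (1 + 27526) + 13836 = 27527 + 13836 = 41363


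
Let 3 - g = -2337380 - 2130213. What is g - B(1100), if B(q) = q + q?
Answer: 4465396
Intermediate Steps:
g = 4467596 (g = 3 - (-2337380 - 2130213) = 3 - 1*(-4467593) = 3 + 4467593 = 4467596)
B(q) = 2*q
g - B(1100) = 4467596 - 2*1100 = 4467596 - 1*2200 = 4467596 - 2200 = 4465396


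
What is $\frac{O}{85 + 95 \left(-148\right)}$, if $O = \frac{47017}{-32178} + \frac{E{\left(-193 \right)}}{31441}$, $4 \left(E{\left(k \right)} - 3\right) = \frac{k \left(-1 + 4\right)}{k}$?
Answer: $\frac{2956281659}{28277252519100} \approx 0.00010455$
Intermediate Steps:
$E{\left(k \right)} = \frac{15}{4}$ ($E{\left(k \right)} = 3 + \frac{k \left(-1 + 4\right) \frac{1}{k}}{4} = 3 + \frac{k 3 \frac{1}{k}}{4} = 3 + \frac{3 k \frac{1}{k}}{4} = 3 + \frac{1}{4} \cdot 3 = 3 + \frac{3}{4} = \frac{15}{4}$)
$O = - \frac{2956281659}{2023416996}$ ($O = \frac{47017}{-32178} + \frac{15}{4 \cdot 31441} = 47017 \left(- \frac{1}{32178}\right) + \frac{15}{4} \cdot \frac{1}{31441} = - \frac{47017}{32178} + \frac{15}{125764} = - \frac{2956281659}{2023416996} \approx -1.461$)
$\frac{O}{85 + 95 \left(-148\right)} = - \frac{2956281659}{2023416996 \left(85 + 95 \left(-148\right)\right)} = - \frac{2956281659}{2023416996 \left(85 - 14060\right)} = - \frac{2956281659}{2023416996 \left(-13975\right)} = \left(- \frac{2956281659}{2023416996}\right) \left(- \frac{1}{13975}\right) = \frac{2956281659}{28277252519100}$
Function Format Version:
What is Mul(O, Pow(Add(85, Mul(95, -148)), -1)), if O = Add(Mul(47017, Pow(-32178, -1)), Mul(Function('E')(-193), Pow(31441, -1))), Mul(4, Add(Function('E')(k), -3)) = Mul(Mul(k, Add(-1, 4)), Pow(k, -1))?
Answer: Rational(2956281659, 28277252519100) ≈ 0.00010455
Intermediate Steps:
Function('E')(k) = Rational(15, 4) (Function('E')(k) = Add(3, Mul(Rational(1, 4), Mul(Mul(k, Add(-1, 4)), Pow(k, -1)))) = Add(3, Mul(Rational(1, 4), Mul(Mul(k, 3), Pow(k, -1)))) = Add(3, Mul(Rational(1, 4), Mul(Mul(3, k), Pow(k, -1)))) = Add(3, Mul(Rational(1, 4), 3)) = Add(3, Rational(3, 4)) = Rational(15, 4))
O = Rational(-2956281659, 2023416996) (O = Add(Mul(47017, Pow(-32178, -1)), Mul(Rational(15, 4), Pow(31441, -1))) = Add(Mul(47017, Rational(-1, 32178)), Mul(Rational(15, 4), Rational(1, 31441))) = Add(Rational(-47017, 32178), Rational(15, 125764)) = Rational(-2956281659, 2023416996) ≈ -1.4610)
Mul(O, Pow(Add(85, Mul(95, -148)), -1)) = Mul(Rational(-2956281659, 2023416996), Pow(Add(85, Mul(95, -148)), -1)) = Mul(Rational(-2956281659, 2023416996), Pow(Add(85, -14060), -1)) = Mul(Rational(-2956281659, 2023416996), Pow(-13975, -1)) = Mul(Rational(-2956281659, 2023416996), Rational(-1, 13975)) = Rational(2956281659, 28277252519100)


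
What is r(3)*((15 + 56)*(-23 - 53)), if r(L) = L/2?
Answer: -8094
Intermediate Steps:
r(L) = L/2 (r(L) = L*(½) = L/2)
r(3)*((15 + 56)*(-23 - 53)) = ((½)*3)*((15 + 56)*(-23 - 53)) = 3*(71*(-76))/2 = (3/2)*(-5396) = -8094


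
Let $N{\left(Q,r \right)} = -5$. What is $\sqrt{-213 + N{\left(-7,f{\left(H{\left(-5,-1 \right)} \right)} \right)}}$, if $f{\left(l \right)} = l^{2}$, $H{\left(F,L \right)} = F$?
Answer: $i \sqrt{218} \approx 14.765 i$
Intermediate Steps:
$\sqrt{-213 + N{\left(-7,f{\left(H{\left(-5,-1 \right)} \right)} \right)}} = \sqrt{-213 - 5} = \sqrt{-218} = i \sqrt{218}$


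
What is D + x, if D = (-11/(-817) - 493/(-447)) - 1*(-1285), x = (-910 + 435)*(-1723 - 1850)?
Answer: 620276301238/365199 ≈ 1.6985e+6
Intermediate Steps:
x = 1697175 (x = -475*(-3573) = 1697175)
D = 469688413/365199 (D = (-11*(-1/817) - 493*(-1/447)) + 1285 = (11/817 + 493/447) + 1285 = 407698/365199 + 1285 = 469688413/365199 ≈ 1286.1)
D + x = 469688413/365199 + 1697175 = 620276301238/365199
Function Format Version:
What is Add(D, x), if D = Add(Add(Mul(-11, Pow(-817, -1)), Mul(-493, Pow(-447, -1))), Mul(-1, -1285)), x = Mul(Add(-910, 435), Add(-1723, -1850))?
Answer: Rational(620276301238, 365199) ≈ 1.6985e+6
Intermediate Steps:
x = 1697175 (x = Mul(-475, -3573) = 1697175)
D = Rational(469688413, 365199) (D = Add(Add(Mul(-11, Rational(-1, 817)), Mul(-493, Rational(-1, 447))), 1285) = Add(Add(Rational(11, 817), Rational(493, 447)), 1285) = Add(Rational(407698, 365199), 1285) = Rational(469688413, 365199) ≈ 1286.1)
Add(D, x) = Add(Rational(469688413, 365199), 1697175) = Rational(620276301238, 365199)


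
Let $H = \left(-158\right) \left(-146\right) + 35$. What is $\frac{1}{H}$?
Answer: $\frac{1}{23103} \approx 4.3284 \cdot 10^{-5}$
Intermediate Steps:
$H = 23103$ ($H = 23068 + 35 = 23103$)
$\frac{1}{H} = \frac{1}{23103}$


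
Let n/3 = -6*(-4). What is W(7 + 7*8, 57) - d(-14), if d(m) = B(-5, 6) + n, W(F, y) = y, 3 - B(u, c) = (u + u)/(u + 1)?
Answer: -31/2 ≈ -15.500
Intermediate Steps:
B(u, c) = 3 - 2*u/(1 + u) (B(u, c) = 3 - (u + u)/(u + 1) = 3 - 2*u/(1 + u))
n = 72 (n = 3*(-6*(-4)) = 3*24 = 72)
d(m) = 145/2 (d(m) = (3 - 5)/(1 - 5) + 72 = -2/(-4) + 72 = -1/4*(-2) + 72 = 1/2 + 72 = 145/2)
W(7 + 7*8, 57) - d(-14) = 57 - 1*145/2 = 57 - 145/2 = -31/2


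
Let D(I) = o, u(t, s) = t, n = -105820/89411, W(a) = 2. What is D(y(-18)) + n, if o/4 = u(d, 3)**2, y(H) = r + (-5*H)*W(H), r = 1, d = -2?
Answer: 1324756/89411 ≈ 14.816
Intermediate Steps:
n = -105820/89411 (n = -105820*1/89411 = -105820/89411 ≈ -1.1835)
y(H) = 1 - 10*H (y(H) = 1 - 5*H*2 = 1 - 10*H)
o = 16 (o = 4*(-2)**2 = 4*4 = 16)
D(I) = 16
D(y(-18)) + n = 16 - 105820/89411 = 1324756/89411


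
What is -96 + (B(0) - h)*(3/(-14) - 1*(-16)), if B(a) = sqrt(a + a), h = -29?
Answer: 5065/14 ≈ 361.79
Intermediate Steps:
B(a) = sqrt(2)*sqrt(a) (B(a) = sqrt(2*a) = sqrt(2)*sqrt(a))
-96 + (B(0) - h)*(3/(-14) - 1*(-16)) = -96 + (sqrt(2)*sqrt(0) - 1*(-29))*(3/(-14) - 1*(-16)) = -96 + (sqrt(2)*0 + 29)*(3*(-1/14) + 16) = -96 + (0 + 29)*(-3/14 + 16) = -96 + 29*(221/14) = -96 + 6409/14 = 5065/14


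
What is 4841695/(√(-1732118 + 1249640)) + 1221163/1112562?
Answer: 1221163/1112562 - 4841695*I*√482478/482478 ≈ 1.0976 - 6970.4*I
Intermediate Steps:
4841695/(√(-1732118 + 1249640)) + 1221163/1112562 = 4841695/(√(-482478)) + 1221163*(1/1112562) = 4841695/((I*√482478)) + 1221163/1112562 = 4841695*(-I*√482478/482478) + 1221163/1112562 = -4841695*I*√482478/482478 + 1221163/1112562 = 1221163/1112562 - 4841695*I*√482478/482478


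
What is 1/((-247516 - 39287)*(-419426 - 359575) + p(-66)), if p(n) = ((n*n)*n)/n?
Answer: 1/223419828159 ≈ 4.4759e-12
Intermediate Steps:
p(n) = n² (p(n) = (n²*n)/n = n³/n = n²)
1/((-247516 - 39287)*(-419426 - 359575) + p(-66)) = 1/((-247516 - 39287)*(-419426 - 359575) + (-66)²) = 1/(-286803*(-779001) + 4356) = 1/(223419823803 + 4356) = 1/223419828159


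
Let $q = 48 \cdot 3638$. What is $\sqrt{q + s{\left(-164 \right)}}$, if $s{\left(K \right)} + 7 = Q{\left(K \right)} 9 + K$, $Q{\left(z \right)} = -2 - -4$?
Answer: $\sqrt{174471} \approx 417.7$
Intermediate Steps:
$Q{\left(z \right)} = 2$ ($Q{\left(z \right)} = -2 + 4 = 2$)
$q = 174624$
$s{\left(K \right)} = 11 + K$ ($s{\left(K \right)} = -7 + \left(2 \cdot 9 + K\right) = -7 + \left(18 + K\right) = 11 + K$)
$\sqrt{q + s{\left(-164 \right)}} = \sqrt{174624 + \left(11 - 164\right)} = \sqrt{174624 - 153} = \sqrt{174471}$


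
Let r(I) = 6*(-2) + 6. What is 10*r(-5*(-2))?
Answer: -60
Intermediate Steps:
r(I) = -6 (r(I) = -12 + 6 = -6)
10*r(-5*(-2)) = 10*(-6) = -60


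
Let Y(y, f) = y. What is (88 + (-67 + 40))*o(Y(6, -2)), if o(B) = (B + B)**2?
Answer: 8784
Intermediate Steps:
o(B) = 4*B**2 (o(B) = (2*B)**2 = 4*B**2)
(88 + (-67 + 40))*o(Y(6, -2)) = (88 + (-67 + 40))*(4*6**2) = (88 - 27)*(4*36) = 61*144 = 8784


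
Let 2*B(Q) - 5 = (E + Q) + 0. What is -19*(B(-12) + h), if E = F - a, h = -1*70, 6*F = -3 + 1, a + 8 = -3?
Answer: 7771/6 ≈ 1295.2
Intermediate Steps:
a = -11 (a = -8 - 3 = -11)
F = -1/3 (F = (-3 + 1)/6 = (1/6)*(-2) = -1/3 ≈ -0.33333)
h = -70
E = 32/3 (E = -1/3 - 1*(-11) = -1/3 + 11 = 32/3 ≈ 10.667)
B(Q) = 47/6 + Q/2 (B(Q) = 5/2 + ((32/3 + Q) + 0)/2 = 5/2 + (32/3 + Q)/2 = 5/2 + (16/3 + Q/2) = 47/6 + Q/2)
-19*(B(-12) + h) = -19*((47/6 + (1/2)*(-12)) - 70) = -19*((47/6 - 6) - 70) = -19*(11/6 - 70) = -19*(-409/6) = 7771/6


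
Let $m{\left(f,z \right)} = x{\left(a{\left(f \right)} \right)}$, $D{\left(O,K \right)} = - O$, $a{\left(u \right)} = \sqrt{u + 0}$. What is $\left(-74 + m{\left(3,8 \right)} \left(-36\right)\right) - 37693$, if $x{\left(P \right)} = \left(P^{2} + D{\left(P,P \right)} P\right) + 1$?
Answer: $-37803$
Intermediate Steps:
$a{\left(u \right)} = \sqrt{u}$
$x{\left(P \right)} = 1$ ($x{\left(P \right)} = \left(P^{2} + - P P\right) + 1 = \left(P^{2} - P^{2}\right) + 1 = 0 + 1 = 1$)
$m{\left(f,z \right)} = 1$
$\left(-74 + m{\left(3,8 \right)} \left(-36\right)\right) - 37693 = \left(-74 + 1 \left(-36\right)\right) - 37693 = \left(-74 - 36\right) - 37693 = -110 - 37693 = -37803$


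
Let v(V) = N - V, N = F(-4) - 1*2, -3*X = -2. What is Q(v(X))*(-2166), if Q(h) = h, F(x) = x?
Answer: 14440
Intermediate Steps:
X = 2/3 (X = -1/3*(-2) = 2/3 ≈ 0.66667)
N = -6 (N = -4 - 1*2 = -4 - 2 = -6)
v(V) = -6 - V
Q(v(X))*(-2166) = (-6 - 1*2/3)*(-2166) = (-6 - 2/3)*(-2166) = -20/3*(-2166) = 14440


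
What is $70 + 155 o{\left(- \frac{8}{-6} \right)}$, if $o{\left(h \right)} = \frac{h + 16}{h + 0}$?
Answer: $2085$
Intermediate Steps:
$o{\left(h \right)} = \frac{16 + h}{h}$
$70 + 155 o{\left(- \frac{8}{-6} \right)} = 70 + 155 \frac{16 - \frac{8}{-6}}{\left(-8\right) \frac{1}{-6}} = 70 + 155 \frac{16 - - \frac{4}{3}}{\left(-8\right) \left(- \frac{1}{6}\right)} = 70 + 155 \frac{16 + \frac{4}{3}}{\frac{4}{3}} = 70 + 155 \cdot \frac{3}{4} \cdot \frac{52}{3} = 70 + 155 \cdot 13 = 70 + 2015 = 2085$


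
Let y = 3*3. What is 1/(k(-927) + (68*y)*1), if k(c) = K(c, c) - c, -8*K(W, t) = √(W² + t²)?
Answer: 608/925103 + 412*√2/8325927 ≈ 0.00072720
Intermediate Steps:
y = 9
K(W, t) = -√(W² + t²)/8
k(c) = -c - √2*√(c²)/8 (k(c) = -√(c² + c²)/8 - c = -√2*√(c²)/8 - c = -c - √2*√(c²)/8)
1/(k(-927) + (68*y)*1) = 1/((-1*(-927) - √2*√((-927)²)/8) + (68*9)*1) = 1/((927 - √2*√859329/8) + 612*1) = 1/((927 - ⅛*√2*927) + 612) = 1/((927 - 927*√2/8) + 612) = 1/(1539 - 927*√2/8)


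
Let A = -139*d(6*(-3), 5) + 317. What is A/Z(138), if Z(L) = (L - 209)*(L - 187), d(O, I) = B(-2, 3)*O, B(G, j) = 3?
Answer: 7823/3479 ≈ 2.2486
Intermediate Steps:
d(O, I) = 3*O
Z(L) = (-209 + L)*(-187 + L)
A = 7823 (A = -417*6*(-3) + 317 = -417*(-18) + 317 = -139*(-54) + 317 = 7506 + 317 = 7823)
A/Z(138) = 7823/(39083 + 138² - 396*138) = 7823/(39083 + 19044 - 54648) = 7823/3479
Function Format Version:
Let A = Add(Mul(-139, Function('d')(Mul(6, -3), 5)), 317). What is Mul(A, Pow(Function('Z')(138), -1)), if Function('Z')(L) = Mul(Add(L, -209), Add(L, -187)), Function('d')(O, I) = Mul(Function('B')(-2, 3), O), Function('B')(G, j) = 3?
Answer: Rational(7823, 3479) ≈ 2.2486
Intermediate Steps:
Function('d')(O, I) = Mul(3, O)
Function('Z')(L) = Mul(Add(-209, L), Add(-187, L))
A = 7823 (A = Add(Mul(-139, Mul(3, Mul(6, -3))), 317) = Add(Mul(-139, Mul(3, -18)), 317) = Add(Mul(-139, -54), 317) = Add(7506, 317) = 7823)
Mul(A, Pow(Function('Z')(138), -1)) = Mul(7823, Pow(Add(39083, Pow(138, 2), Mul(-396, 138)), -1)) = Mul(7823, Pow(Add(39083, 19044, -54648), -1)) = Mul(7823, Pow(3479, -1)) = Mul(7823, Rational(1, 3479)) = Rational(7823, 3479)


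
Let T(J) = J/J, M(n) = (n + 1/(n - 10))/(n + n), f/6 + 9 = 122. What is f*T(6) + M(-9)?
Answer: 116024/171 ≈ 678.50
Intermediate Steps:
f = 678 (f = -54 + 6*122 = -54 + 732 = 678)
M(n) = (n + 1/(-10 + n))/(2*n) (M(n) = (n + 1/(-10 + n))/((2*n)) = (n + 1/(-10 + n))*(1/(2*n)) = (n + 1/(-10 + n))/(2*n))
T(J) = 1
f*T(6) + M(-9) = 678*1 + (1/2)*(1 + (-9)**2 - 10*(-9))/(-9*(-10 - 9)) = 678 + (1/2)*(-1/9)*(1 + 81 + 90)/(-19) = 678 + (1/2)*(-1/9)*(-1/19)*172 = 678 + 86/171 = 116024/171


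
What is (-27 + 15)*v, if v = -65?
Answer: 780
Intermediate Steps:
(-27 + 15)*v = (-27 + 15)*(-65) = -12*(-65) = 780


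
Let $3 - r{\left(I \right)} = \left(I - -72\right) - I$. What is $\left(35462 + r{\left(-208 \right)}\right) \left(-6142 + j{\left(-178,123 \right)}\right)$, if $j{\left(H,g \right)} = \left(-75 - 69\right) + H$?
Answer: $-228780352$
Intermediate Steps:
$j{\left(H,g \right)} = -144 + H$
$r{\left(I \right)} = -69$ ($r{\left(I \right)} = 3 - \left(\left(I - -72\right) - I\right) = 3 - \left(\left(I + 72\right) - I\right) = 3 - \left(\left(72 + I\right) - I\right) = 3 - 72 = -69$)
$\left(35462 + r{\left(-208 \right)}\right) \left(-6142 + j{\left(-178,123 \right)}\right) = \left(35462 - 69\right) \left(-6142 - 322\right) = 35393 \left(-6142 - 322\right) = 35393 \left(-6464\right) = -228780352$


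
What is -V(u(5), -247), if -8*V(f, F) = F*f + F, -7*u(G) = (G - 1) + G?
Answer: 247/28 ≈ 8.8214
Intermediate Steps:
u(G) = 1/7 - 2*G/7 (u(G) = -((G - 1) + G)/7 = -((-1 + G) + G)/7 = -(-1 + 2*G)/7 = 1/7 - 2*G/7)
V(f, F) = -F/8 - F*f/8 (V(f, F) = -(F*f + F)/8 = -(F + F*f)/8 = -F/8 - F*f/8)
-V(u(5), -247) = -(-1)*(-247)*(1 + (1/7 - 2/7*5))/8 = -(-1)*(-247)*(1 + (1/7 - 10/7))/8 = -(-1)*(-247)*(1 - 9/7)/8 = -(-1)*(-247)*(-2)/(8*7) = -1*(-247/28) = 247/28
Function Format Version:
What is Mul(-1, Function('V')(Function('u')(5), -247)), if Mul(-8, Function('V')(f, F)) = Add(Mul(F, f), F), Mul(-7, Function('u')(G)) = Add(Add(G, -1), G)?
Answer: Rational(247, 28) ≈ 8.8214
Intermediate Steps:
Function('u')(G) = Add(Rational(1, 7), Mul(Rational(-2, 7), G)) (Function('u')(G) = Mul(Rational(-1, 7), Add(Add(G, -1), G)) = Mul(Rational(-1, 7), Add(Add(-1, G), G)) = Mul(Rational(-1, 7), Add(-1, Mul(2, G))) = Add(Rational(1, 7), Mul(Rational(-2, 7), G)))
Function('V')(f, F) = Add(Mul(Rational(-1, 8), F), Mul(Rational(-1, 8), F, f)) (Function('V')(f, F) = Mul(Rational(-1, 8), Add(Mul(F, f), F)) = Mul(Rational(-1, 8), Add(F, Mul(F, f))) = Add(Mul(Rational(-1, 8), F), Mul(Rational(-1, 8), F, f)))
Mul(-1, Function('V')(Function('u')(5), -247)) = Mul(-1, Mul(Rational(-1, 8), -247, Add(1, Add(Rational(1, 7), Mul(Rational(-2, 7), 5))))) = Mul(-1, Mul(Rational(-1, 8), -247, Add(1, Add(Rational(1, 7), Rational(-10, 7))))) = Mul(-1, Mul(Rational(-1, 8), -247, Add(1, Rational(-9, 7)))) = Mul(-1, Mul(Rational(-1, 8), -247, Rational(-2, 7))) = Mul(-1, Rational(-247, 28)) = Rational(247, 28)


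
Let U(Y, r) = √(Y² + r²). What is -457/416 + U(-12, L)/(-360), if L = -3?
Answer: -457/416 - √17/120 ≈ -1.1329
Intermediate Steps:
-457/416 + U(-12, L)/(-360) = -457/416 + √((-12)² + (-3)²)/(-360) = -457*1/416 + √(144 + 9)*(-1/360) = -457/416 + √153*(-1/360) = -457/416 + (3*√17)*(-1/360) = -457/416 - √17/120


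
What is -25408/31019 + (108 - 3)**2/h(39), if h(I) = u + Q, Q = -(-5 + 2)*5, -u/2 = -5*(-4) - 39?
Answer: 340637851/1644007 ≈ 207.20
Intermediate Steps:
u = 38 (u = -2*(-5*(-4) - 39) = -2*(20 - 39) = -2*(-19) = 38)
Q = 15 (Q = -1*(-3)*5 = 3*5 = 15)
h(I) = 53 (h(I) = 38 + 15 = 53)
-25408/31019 + (108 - 3)**2/h(39) = -25408/31019 + (108 - 3)**2/53 = -25408*1/31019 + 105**2*(1/53) = -25408/31019 + 11025*(1/53) = -25408/31019 + 11025/53 = 340637851/1644007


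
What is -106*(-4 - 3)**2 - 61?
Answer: -5255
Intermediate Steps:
-106*(-4 - 3)**2 - 61 = -106*(-7)**2 - 61 = -106*49 - 61 = -5194 - 61 = -5255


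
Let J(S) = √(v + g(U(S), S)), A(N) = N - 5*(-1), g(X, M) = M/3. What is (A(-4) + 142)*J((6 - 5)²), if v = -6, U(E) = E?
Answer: 143*I*√51/3 ≈ 340.41*I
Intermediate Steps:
g(X, M) = M/3 (g(X, M) = M*(⅓) = M/3)
A(N) = 5 + N (A(N) = N + 5 = 5 + N)
J(S) = √(-6 + S/3)
(A(-4) + 142)*J((6 - 5)²) = ((5 - 4) + 142)*(√(-54 + 3*(6 - 5)²)/3) = (1 + 142)*(√(-54 + 3*1²)/3) = 143*(√(-54 + 3*1)/3) = 143*(√(-54 + 3)/3) = 143*(√(-51)/3) = 143*((I*√51)/3) = 143*(I*√51/3) = 143*I*√51/3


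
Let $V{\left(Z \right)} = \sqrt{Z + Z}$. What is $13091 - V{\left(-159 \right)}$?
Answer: $13091 - i \sqrt{318} \approx 13091.0 - 17.833 i$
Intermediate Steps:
$V{\left(Z \right)} = \sqrt{2} \sqrt{Z}$ ($V{\left(Z \right)} = \sqrt{2 Z} = \sqrt{2} \sqrt{Z}$)
$13091 - V{\left(-159 \right)} = 13091 - \sqrt{2} \sqrt{-159} = 13091 - \sqrt{2} i \sqrt{159} = 13091 - i \sqrt{318}$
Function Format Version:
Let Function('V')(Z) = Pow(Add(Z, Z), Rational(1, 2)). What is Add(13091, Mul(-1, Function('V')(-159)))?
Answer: Add(13091, Mul(-1, I, Pow(318, Rational(1, 2)))) ≈ Add(13091., Mul(-17.833, I))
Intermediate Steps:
Function('V')(Z) = Mul(Pow(2, Rational(1, 2)), Pow(Z, Rational(1, 2))) (Function('V')(Z) = Pow(Mul(2, Z), Rational(1, 2)) = Mul(Pow(2, Rational(1, 2)), Pow(Z, Rational(1, 2))))
Add(13091, Mul(-1, Function('V')(-159))) = Add(13091, Mul(-1, Mul(Pow(2, Rational(1, 2)), Pow(-159, Rational(1, 2))))) = Add(13091, Mul(-1, Mul(Pow(2, Rational(1, 2)), Mul(I, Pow(159, Rational(1, 2)))))) = Add(13091, Mul(-1, Mul(I, Pow(318, Rational(1, 2))))) = Add(13091, Mul(-1, I, Pow(318, Rational(1, 2))))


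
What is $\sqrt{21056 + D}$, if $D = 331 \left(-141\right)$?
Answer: $i \sqrt{25615} \approx 160.05 i$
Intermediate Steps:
$D = -46671$
$\sqrt{21056 + D} = \sqrt{21056 - 46671} = \sqrt{-25615} = i \sqrt{25615}$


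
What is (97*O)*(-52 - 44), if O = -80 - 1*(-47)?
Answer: 307296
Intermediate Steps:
O = -33 (O = -80 + 47 = -33)
(97*O)*(-52 - 44) = (97*(-33))*(-52 - 44) = -3201*(-96) = 307296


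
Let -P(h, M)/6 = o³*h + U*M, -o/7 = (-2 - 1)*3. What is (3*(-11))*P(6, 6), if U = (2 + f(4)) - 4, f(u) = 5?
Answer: 297059400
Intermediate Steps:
o = 63 (o = -7*(-2 - 1)*3 = -(-21)*3 = -7*(-9) = 63)
U = 3 (U = (2 + 5) - 4 = 7 - 4 = 3)
P(h, M) = -1500282*h - 18*M (P(h, M) = -6*(63³*h + 3*M) = -6*(250047*h + 3*M) = -6*(3*M + 250047*h) = -1500282*h - 18*M)
(3*(-11))*P(6, 6) = (3*(-11))*(-1500282*6 - 18*6) = -33*(-9001692 - 108) = -33*(-9001800) = 297059400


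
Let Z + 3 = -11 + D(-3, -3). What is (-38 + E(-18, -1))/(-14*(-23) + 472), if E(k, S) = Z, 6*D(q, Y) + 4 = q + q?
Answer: -161/2382 ≈ -0.067590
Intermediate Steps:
D(q, Y) = -⅔ + q/3 (D(q, Y) = -⅔ + (q + q)/6 = -⅔ + (2*q)/6 = -⅔ + q/3)
Z = -47/3 (Z = -3 + (-11 + (-⅔ + (⅓)*(-3))) = -3 + (-11 + (-⅔ - 1)) = -3 + (-11 - 5/3) = -3 - 38/3 = -47/3 ≈ -15.667)
E(k, S) = -47/3
(-38 + E(-18, -1))/(-14*(-23) + 472) = (-38 - 47/3)/(-14*(-23) + 472) = -161/(3*(322 + 472)) = -161/3/794 = -161/3*1/794 = -161/2382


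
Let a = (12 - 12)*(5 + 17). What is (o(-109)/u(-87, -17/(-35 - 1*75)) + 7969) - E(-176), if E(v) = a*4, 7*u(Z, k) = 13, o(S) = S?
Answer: 102834/13 ≈ 7910.3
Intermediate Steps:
u(Z, k) = 13/7 (u(Z, k) = (1/7)*13 = 13/7)
a = 0 (a = 0*22 = 0)
E(v) = 0 (E(v) = 0*4 = 0)
(o(-109)/u(-87, -17/(-35 - 1*75)) + 7969) - E(-176) = (-109/13/7 + 7969) - 1*0 = (-109*7/13 + 7969) + 0 = (-763/13 + 7969) + 0 = 102834/13 + 0 = 102834/13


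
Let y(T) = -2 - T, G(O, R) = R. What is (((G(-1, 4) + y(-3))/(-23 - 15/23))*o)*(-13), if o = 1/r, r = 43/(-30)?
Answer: -22425/11696 ≈ -1.9173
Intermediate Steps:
r = -43/30 (r = 43*(-1/30) = -43/30 ≈ -1.4333)
o = -30/43 (o = 1/(-43/30) = -30/43 ≈ -0.69767)
(((G(-1, 4) + y(-3))/(-23 - 15/23))*o)*(-13) = (((4 + (-2 - 1*(-3)))/(-23 - 15/23))*(-30/43))*(-13) = (((4 + (-2 + 3))/(-23 - 15*1/23))*(-30/43))*(-13) = (((4 + 1)/(-23 - 15/23))*(-30/43))*(-13) = ((5/(-544/23))*(-30/43))*(-13) = ((5*(-23/544))*(-30/43))*(-13) = -115/544*(-30/43)*(-13) = (1725/11696)*(-13) = -22425/11696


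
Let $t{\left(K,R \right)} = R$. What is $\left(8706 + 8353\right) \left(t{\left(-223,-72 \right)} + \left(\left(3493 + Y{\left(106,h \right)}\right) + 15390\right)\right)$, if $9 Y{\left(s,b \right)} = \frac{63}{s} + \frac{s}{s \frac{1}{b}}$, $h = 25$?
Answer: $\frac{306181875013}{954} \approx 3.2095 \cdot 10^{8}$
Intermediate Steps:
$Y{\left(s,b \right)} = \frac{7}{s} + \frac{b}{9}$ ($Y{\left(s,b \right)} = \frac{\frac{63}{s} + \frac{s}{s \frac{1}{b}}}{9} = \frac{\frac{63}{s} + s \frac{b}{s}}{9} = \frac{\frac{63}{s} + b}{9} = \frac{b + \frac{63}{s}}{9} = \frac{7}{s} + \frac{b}{9}$)
$\left(8706 + 8353\right) \left(t{\left(-223,-72 \right)} + \left(\left(3493 + Y{\left(106,h \right)}\right) + 15390\right)\right) = \left(8706 + 8353\right) \left(-72 + \left(\left(3493 + \left(\frac{7}{106} + \frac{1}{9} \cdot 25\right)\right) + 15390\right)\right) = 17059 \left(-72 + \left(\left(3493 + \left(7 \cdot \frac{1}{106} + \frac{25}{9}\right)\right) + 15390\right)\right) = 17059 \left(-72 + \left(\left(3493 + \left(\frac{7}{106} + \frac{25}{9}\right)\right) + 15390\right)\right) = 17059 \left(-72 + \left(\left(3493 + \frac{2713}{954}\right) + 15390\right)\right) = 17059 \left(-72 + \left(\frac{3335035}{954} + 15390\right)\right) = 17059 \left(-72 + \frac{18017095}{954}\right) = 17059 \cdot \frac{17948407}{954} = \frac{306181875013}{954}$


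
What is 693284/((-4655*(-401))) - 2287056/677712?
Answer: -11307433427/3765043135 ≈ -3.0033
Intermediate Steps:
693284/((-4655*(-401))) - 2287056/677712 = 693284/1866655 - 2287056*1/677712 = 693284*(1/1866655) - 47647/14119 = 693284/1866655 - 47647/14119 = -11307433427/3765043135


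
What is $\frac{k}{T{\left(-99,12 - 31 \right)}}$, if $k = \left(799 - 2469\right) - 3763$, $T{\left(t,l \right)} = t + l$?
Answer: $\frac{5433}{118} \approx 46.042$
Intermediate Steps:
$T{\left(t,l \right)} = l + t$
$k = -5433$ ($k = -1670 - 3763 = -5433$)
$\frac{k}{T{\left(-99,12 - 31 \right)}} = - \frac{5433}{\left(12 - 31\right) - 99} = - \frac{5433}{-19 - 99} = - \frac{5433}{-118} = \left(-5433\right) \left(- \frac{1}{118}\right) = \frac{5433}{118}$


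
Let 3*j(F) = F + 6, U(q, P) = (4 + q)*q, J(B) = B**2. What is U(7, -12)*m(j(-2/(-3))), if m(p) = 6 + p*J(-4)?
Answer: 28798/9 ≈ 3199.8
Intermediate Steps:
U(q, P) = q*(4 + q)
j(F) = 2 + F/3 (j(F) = (F + 6)/3 = (6 + F)/3 = 2 + F/3)
m(p) = 6 + 16*p (m(p) = 6 + p*(-4)**2 = 6 + p*16 = 6 + 16*p)
U(7, -12)*m(j(-2/(-3))) = (7*(4 + 7))*(6 + 16*(2 + (-2/(-3))/3)) = (7*11)*(6 + 16*(2 + (-2*(-1/3))/3)) = 77*(6 + 16*(2 + (1/3)*(2/3))) = 77*(6 + 16*(2 + 2/9)) = 77*(6 + 16*(20/9)) = 77*(6 + 320/9) = 77*(374/9) = 28798/9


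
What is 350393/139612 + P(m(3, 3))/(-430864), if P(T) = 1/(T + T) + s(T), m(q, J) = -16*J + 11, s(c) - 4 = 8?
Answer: 2792946037751/1112845018208 ≈ 2.5097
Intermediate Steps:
s(c) = 12 (s(c) = 4 + 8 = 12)
m(q, J) = 11 - 16*J
P(T) = 12 + 1/(2*T) (P(T) = 1/(T + T) + 12 = 1/(2*T) + 12 = 12 + 1/(2*T))
350393/139612 + P(m(3, 3))/(-430864) = 350393/139612 + (12 + 1/(2*(11 - 16*3)))/(-430864) = 350393*(1/139612) + (12 + 1/(2*(11 - 48)))*(-1/430864) = 350393/139612 + (12 + (1/2)/(-37))*(-1/430864) = 350393/139612 + (12 + (1/2)*(-1/37))*(-1/430864) = 350393/139612 + (12 - 1/74)*(-1/430864) = 350393/139612 + (887/74)*(-1/430864) = 350393/139612 - 887/31883936 = 2792946037751/1112845018208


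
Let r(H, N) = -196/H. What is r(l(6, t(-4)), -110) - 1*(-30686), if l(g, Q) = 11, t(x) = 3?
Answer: 337350/11 ≈ 30668.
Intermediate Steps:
r(l(6, t(-4)), -110) - 1*(-30686) = -196/11 - 1*(-30686) = -196*1/11 + 30686 = -196/11 + 30686 = 337350/11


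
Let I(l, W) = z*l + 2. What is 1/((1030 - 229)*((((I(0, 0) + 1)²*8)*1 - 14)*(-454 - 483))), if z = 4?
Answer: -1/43531146 ≈ -2.2972e-8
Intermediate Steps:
I(l, W) = 2 + 4*l (I(l, W) = 4*l + 2 = 2 + 4*l)
1/((1030 - 229)*((((I(0, 0) + 1)²*8)*1 - 14)*(-454 - 483))) = 1/((1030 - 229)*(((((2 + 4*0) + 1)²*8)*1 - 14)*(-454 - 483))) = 1/(801*(((((2 + 0) + 1)²*8)*1 - 14)*(-937))) = 1/(801*((((2 + 1)²*8)*1 - 14)*(-937))) = 1/(801*(((3²*8)*1 - 14)*(-937))) = 1/(801*(((9*8)*1 - 14)*(-937))) = 1/(801*((72*1 - 14)*(-937))) = 1/(801*((72 - 14)*(-937))) = 1/(801*(58*(-937))) = 1/(801*(-54346)) = 1/(-43531146) = -1/43531146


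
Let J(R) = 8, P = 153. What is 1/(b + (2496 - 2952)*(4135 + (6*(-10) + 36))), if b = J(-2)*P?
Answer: -1/1873392 ≈ -5.3379e-7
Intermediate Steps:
b = 1224 (b = 8*153 = 1224)
1/(b + (2496 - 2952)*(4135 + (6*(-10) + 36))) = 1/(1224 + (2496 - 2952)*(4135 + (6*(-10) + 36))) = 1/(1224 - 456*(4135 + (-60 + 36))) = 1/(1224 - 456*(4135 - 24)) = 1/(1224 - 456*4111) = 1/(1224 - 1874616) = 1/(-1873392) = -1/1873392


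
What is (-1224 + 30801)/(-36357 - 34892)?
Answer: -29577/71249 ≈ -0.41512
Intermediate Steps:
(-1224 + 30801)/(-36357 - 34892) = 29577/(-71249) = 29577*(-1/71249) = -29577/71249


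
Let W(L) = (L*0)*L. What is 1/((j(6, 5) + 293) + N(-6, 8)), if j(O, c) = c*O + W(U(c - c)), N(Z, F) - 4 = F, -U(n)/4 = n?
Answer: 1/335 ≈ 0.0029851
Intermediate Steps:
U(n) = -4*n
N(Z, F) = 4 + F
W(L) = 0 (W(L) = 0*L = 0)
j(O, c) = O*c (j(O, c) = c*O + 0 = O*c + 0 = O*c)
1/((j(6, 5) + 293) + N(-6, 8)) = 1/((6*5 + 293) + (4 + 8)) = 1/((30 + 293) + 12) = 1/(323 + 12) = 1/335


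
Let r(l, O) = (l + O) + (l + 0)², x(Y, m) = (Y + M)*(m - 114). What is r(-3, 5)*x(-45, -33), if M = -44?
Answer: 143913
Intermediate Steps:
x(Y, m) = (-114 + m)*(-44 + Y) (x(Y, m) = (Y - 44)*(m - 114) = (-44 + Y)*(-114 + m) = (-114 + m)*(-44 + Y))
r(l, O) = O + l + l² (r(l, O) = (O + l) + l² = O + l + l²)
r(-3, 5)*x(-45, -33) = (5 - 3 + (-3)²)*(5016 - 114*(-45) - 44*(-33) - 45*(-33)) = (5 - 3 + 9)*(5016 + 5130 + 1452 + 1485) = 11*13083 = 143913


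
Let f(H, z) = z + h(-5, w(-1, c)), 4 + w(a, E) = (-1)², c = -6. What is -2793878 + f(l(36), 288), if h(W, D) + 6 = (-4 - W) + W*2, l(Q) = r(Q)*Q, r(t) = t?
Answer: -2793605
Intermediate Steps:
w(a, E) = -3 (w(a, E) = -4 + (-1)² = -4 + 1 = -3)
l(Q) = Q² (l(Q) = Q*Q = Q²)
h(W, D) = -10 + W (h(W, D) = -6 + ((-4 - W) + W*2) = -6 + ((-4 - W) + 2*W) = -6 + (-4 + W) = -10 + W)
f(H, z) = -15 + z (f(H, z) = z + (-10 - 5) = z - 15 = -15 + z)
-2793878 + f(l(36), 288) = -2793878 + (-15 + 288) = -2793878 + 273 = -2793605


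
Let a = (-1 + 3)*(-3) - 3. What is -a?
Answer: 9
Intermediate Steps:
a = -9 (a = 2*(-3) - 3 = -6 - 3 = -9)
-a = -1*(-9) = 9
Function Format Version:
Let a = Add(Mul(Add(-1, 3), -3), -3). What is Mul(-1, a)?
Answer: 9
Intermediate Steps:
a = -9 (a = Add(Mul(2, -3), -3) = Add(-6, -3) = -9)
Mul(-1, a) = Mul(-1, -9) = 9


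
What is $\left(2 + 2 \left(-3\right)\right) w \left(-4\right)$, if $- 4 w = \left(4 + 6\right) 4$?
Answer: $-160$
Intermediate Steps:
$w = -10$ ($w = - \frac{\left(4 + 6\right) 4}{4} = - \frac{10 \cdot 4}{4} = \left(- \frac{1}{4}\right) 40 = -10$)
$\left(2 + 2 \left(-3\right)\right) w \left(-4\right) = \left(2 + 2 \left(-3\right)\right) \left(-10\right) \left(-4\right) = \left(2 - 6\right) \left(-10\right) \left(-4\right) = \left(-4\right) \left(-10\right) \left(-4\right) = 40 \left(-4\right) = -160$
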